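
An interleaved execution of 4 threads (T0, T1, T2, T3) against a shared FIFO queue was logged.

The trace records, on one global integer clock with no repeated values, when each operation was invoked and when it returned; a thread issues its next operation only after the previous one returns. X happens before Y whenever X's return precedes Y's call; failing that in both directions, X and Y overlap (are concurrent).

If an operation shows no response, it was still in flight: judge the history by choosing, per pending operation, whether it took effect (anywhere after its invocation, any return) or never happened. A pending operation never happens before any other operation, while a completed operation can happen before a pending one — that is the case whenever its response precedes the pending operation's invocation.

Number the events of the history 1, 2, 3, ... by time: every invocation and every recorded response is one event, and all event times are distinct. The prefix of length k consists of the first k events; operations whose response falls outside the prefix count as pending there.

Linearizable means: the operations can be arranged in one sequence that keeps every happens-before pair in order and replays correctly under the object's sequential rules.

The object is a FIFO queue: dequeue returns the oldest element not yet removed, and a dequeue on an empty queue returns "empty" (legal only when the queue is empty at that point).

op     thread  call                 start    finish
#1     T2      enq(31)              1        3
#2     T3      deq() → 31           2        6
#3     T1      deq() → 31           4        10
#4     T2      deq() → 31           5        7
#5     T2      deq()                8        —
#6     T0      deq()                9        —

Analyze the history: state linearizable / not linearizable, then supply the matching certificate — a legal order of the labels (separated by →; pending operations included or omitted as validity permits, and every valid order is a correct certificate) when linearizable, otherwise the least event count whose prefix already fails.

the violation lands at event 7, #4's response at time 7: events 1..6 linearize, events 1..7 do not
checked exhaustively: 3 real-time-consistent orders of 3 completed operations, zero legal FIFO queue replays
no escape via the 1 pending operation (#3): every completion choice fails
e.g. #1, #2, #4 (pending dropped): illegal at step 3, since #4 deq() → 31 cannot apply there
e.g. #1, #4, #2 (pending dropped): illegal at step 3, since #2 deq() → 31 cannot apply there

not linearizable — minimal violating prefix: 7 events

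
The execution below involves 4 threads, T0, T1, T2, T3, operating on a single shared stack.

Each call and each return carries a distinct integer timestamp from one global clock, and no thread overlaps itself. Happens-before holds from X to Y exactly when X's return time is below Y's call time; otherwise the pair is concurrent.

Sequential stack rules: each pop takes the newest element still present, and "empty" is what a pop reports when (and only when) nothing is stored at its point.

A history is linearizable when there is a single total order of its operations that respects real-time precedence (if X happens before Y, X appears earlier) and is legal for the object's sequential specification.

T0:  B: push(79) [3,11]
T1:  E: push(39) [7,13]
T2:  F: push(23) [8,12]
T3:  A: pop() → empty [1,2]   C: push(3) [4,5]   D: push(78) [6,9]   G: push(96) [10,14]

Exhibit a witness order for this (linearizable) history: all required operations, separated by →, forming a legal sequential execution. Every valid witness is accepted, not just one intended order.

A → B → C → D → E → F → G

1. A pop() → empty, leaving stack <>
2. B push(79), leaving stack <79>
3. C push(3), leaving stack <79,3>
4. D push(78), leaving stack <79,3,78>
5. E push(39), leaving stack <79,3,78,39>
6. F push(23), leaving stack <79,3,78,39,23>
7. G push(96), leaving stack <79,3,78,39,23,96>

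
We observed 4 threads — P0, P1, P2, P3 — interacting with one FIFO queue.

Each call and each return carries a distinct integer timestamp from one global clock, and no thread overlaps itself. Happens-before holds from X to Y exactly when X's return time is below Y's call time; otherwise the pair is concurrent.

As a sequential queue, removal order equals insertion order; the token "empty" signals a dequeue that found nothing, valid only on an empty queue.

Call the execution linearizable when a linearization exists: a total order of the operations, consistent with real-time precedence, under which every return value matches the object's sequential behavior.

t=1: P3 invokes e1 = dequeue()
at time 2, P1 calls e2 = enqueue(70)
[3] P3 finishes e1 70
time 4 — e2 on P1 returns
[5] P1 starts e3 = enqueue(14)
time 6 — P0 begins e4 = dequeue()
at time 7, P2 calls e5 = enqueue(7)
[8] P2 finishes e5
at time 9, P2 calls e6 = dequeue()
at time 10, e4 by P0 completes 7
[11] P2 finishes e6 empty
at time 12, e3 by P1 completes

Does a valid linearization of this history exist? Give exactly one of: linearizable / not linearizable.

one valid linearization: e2, e1, e5, e4, e6, e3
step 1: e2 enqueue(70) — queue <70>
step 2: e1 dequeue() → 70 — queue <>
step 3: e5 enqueue(7) — queue <7>
step 4: e4 dequeue() → 7 — queue <>
step 5: e6 dequeue() → empty — queue <>
step 6: e3 enqueue(14) — queue <14>

linearizable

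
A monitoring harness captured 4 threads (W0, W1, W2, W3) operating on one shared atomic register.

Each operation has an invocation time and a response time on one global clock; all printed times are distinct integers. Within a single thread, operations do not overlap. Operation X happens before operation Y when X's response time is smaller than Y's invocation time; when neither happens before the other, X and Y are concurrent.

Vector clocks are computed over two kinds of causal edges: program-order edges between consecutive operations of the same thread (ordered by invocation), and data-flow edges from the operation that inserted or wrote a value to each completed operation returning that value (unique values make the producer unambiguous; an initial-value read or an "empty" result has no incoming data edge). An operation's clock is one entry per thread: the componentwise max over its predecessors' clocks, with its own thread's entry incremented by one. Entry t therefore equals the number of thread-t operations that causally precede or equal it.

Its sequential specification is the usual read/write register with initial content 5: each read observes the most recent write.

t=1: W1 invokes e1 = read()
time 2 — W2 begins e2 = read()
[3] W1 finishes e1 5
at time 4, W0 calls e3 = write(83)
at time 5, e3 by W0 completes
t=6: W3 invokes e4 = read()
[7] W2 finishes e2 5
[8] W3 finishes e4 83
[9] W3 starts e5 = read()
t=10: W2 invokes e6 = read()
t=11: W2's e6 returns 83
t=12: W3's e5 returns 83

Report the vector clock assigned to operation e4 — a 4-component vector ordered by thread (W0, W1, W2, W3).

(1, 0, 0, 1)

e2 (invocation 2): nothing precedes it; W2's component alone gives (0, 0, 1, 0)
e1 (invocation 1): nothing precedes it; W1's component alone gives (0, 1, 0, 0)
e3 (invocation 4): nothing precedes it; W0's component alone gives (1, 0, 0, 0)
VC(e4, invoked at 6): max of VC(e3)=(1, 0, 0, 0), then +1 on thread W3 → (1, 0, 0, 1)
VC(e5, invoked at 9): max of VC(e3)=(1, 0, 0, 0), VC(e4)=(1, 0, 0, 1), then +1 on thread W3 → (1, 0, 0, 2)
VC(e6, invoked at 10): max of VC(e2)=(0, 0, 1, 0), VC(e3)=(1, 0, 0, 0), then +1 on thread W2 → (1, 0, 2, 0)
target: VC(e4) = (1, 0, 0, 1)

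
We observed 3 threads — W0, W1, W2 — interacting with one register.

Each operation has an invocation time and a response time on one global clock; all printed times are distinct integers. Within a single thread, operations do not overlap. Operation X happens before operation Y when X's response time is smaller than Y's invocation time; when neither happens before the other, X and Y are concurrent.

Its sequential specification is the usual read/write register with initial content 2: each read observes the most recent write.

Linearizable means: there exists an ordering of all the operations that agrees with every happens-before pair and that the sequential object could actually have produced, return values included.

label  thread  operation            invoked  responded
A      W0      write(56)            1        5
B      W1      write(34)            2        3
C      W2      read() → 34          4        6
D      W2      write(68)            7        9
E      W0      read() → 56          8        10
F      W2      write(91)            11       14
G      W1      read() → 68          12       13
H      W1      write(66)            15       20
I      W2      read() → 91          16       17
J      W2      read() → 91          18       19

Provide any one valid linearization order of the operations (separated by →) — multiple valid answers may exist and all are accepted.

step 1: B write(34) — value 34
step 2: C read() → 34 — value 34
step 3: A write(56) — value 56
step 4: E read() → 56 — value 56
step 5: D write(68) — value 68
step 6: G read() → 68 — value 68
step 7: F write(91) — value 91
step 8: I read() → 91 — value 91
step 9: J read() → 91 — value 91
step 10: H write(66) — value 66

B → C → A → E → D → G → F → I → J → H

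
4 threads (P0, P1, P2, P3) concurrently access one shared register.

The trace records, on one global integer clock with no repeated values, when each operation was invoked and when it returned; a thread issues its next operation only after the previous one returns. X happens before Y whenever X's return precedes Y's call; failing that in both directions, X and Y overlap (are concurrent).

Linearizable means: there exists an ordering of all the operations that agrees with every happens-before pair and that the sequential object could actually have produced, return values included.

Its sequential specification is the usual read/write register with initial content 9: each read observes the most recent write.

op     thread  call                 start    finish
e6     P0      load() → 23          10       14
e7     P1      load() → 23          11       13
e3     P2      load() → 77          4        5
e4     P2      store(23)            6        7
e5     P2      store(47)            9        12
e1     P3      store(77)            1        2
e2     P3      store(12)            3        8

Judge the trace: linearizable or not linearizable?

a witness: e1, e3, e2, e4, e6, e7, e5
1. e1 store(77), leaving value 77
2. e3 load() → 77, leaving value 77
3. e2 store(12), leaving value 12
4. e4 store(23), leaving value 23
5. e6 load() → 23, leaving value 23
6. e7 load() → 23, leaving value 23
7. e5 store(47), leaving value 47

linearizable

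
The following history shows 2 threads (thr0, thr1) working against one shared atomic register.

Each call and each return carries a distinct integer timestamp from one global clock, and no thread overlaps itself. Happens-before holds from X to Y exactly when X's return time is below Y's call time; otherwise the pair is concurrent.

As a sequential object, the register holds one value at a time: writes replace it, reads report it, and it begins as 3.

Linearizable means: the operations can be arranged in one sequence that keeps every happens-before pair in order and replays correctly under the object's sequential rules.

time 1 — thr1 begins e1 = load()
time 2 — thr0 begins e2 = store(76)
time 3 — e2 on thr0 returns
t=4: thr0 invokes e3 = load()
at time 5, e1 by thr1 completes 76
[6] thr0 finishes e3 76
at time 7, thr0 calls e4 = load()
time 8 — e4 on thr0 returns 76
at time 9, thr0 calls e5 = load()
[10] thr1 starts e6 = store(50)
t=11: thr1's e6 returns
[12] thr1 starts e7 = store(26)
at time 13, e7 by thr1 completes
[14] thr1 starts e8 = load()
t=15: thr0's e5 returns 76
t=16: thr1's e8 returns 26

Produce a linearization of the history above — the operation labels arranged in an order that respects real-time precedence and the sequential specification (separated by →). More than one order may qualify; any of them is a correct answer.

1. e2 store(76), leaving value 76
2. e1 load() → 76, leaving value 76
3. e3 load() → 76, leaving value 76
4. e4 load() → 76, leaving value 76
5. e5 load() → 76, leaving value 76
6. e6 store(50), leaving value 50
7. e7 store(26), leaving value 26
8. e8 load() → 26, leaving value 26

e2 → e1 → e3 → e4 → e5 → e6 → e7 → e8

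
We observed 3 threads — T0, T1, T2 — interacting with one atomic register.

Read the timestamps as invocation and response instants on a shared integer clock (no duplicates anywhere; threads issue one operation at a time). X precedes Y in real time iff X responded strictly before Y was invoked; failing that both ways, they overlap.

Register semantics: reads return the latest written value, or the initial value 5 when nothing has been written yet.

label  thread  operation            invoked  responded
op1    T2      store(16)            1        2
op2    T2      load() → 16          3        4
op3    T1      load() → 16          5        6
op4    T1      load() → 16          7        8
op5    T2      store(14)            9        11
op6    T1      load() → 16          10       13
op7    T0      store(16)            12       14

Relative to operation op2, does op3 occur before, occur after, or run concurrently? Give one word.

after

op3 spans [5,6], op2 spans [3,4]
resp(op2)=4 < inv(op3)=5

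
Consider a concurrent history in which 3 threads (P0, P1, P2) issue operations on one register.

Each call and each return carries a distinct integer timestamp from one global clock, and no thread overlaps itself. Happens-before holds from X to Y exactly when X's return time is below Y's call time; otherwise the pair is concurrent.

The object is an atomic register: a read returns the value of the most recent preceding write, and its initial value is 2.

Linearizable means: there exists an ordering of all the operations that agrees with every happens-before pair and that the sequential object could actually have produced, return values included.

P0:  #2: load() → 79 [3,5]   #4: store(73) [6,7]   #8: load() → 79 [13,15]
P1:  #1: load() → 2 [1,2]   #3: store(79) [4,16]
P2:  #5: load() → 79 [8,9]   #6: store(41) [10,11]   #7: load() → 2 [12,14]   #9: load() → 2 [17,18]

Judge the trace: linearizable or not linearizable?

not linearizable

through event 8 a valid linearization exists; event 9 (#5 responding at time 9) ends that
one real-time candidate order over the 4 completed operations — the register replay rejects it
no escape via the 1 pending operation (#3): every completion choice fails
take #1, #2, #4, #5 (pending dropped): step 2 already fails, because #2 load() → 79 cannot occur there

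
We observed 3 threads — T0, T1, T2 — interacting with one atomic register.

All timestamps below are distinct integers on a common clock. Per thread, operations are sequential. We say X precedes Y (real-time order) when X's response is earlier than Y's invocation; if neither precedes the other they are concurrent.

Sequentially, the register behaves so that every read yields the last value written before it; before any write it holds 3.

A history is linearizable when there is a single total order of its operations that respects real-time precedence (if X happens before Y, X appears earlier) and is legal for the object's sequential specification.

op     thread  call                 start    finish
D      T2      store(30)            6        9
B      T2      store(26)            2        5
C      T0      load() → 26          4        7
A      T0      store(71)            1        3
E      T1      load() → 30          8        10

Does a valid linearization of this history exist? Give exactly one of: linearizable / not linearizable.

a witness: A, B, C, D, E
1. A store(71), leaving value 71
2. B store(26), leaving value 26
3. C load() → 26, leaving value 26
4. D store(30), leaving value 30
5. E load() → 30, leaving value 30

linearizable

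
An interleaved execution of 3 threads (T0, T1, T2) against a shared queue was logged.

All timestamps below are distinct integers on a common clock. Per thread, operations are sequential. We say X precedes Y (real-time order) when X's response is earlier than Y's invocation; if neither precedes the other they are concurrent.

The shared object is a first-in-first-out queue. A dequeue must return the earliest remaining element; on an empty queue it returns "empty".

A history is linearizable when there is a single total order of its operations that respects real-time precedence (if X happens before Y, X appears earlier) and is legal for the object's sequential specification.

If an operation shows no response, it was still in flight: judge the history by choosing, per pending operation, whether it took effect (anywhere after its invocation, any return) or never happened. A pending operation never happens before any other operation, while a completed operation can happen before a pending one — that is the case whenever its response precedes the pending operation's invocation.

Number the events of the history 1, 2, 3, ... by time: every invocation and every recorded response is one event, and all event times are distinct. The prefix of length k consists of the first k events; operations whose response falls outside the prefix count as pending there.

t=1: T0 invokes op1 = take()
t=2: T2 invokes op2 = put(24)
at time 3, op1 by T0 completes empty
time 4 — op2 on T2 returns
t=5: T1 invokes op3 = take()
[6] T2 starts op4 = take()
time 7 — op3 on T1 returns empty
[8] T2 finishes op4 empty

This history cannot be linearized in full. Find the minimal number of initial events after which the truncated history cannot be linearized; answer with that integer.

8

a valid linearization of events 1..7 exists, for instance op1, op2, op4, op3:
1. op1 take() → empty, leaving queue <>
2. op2 put(24), leaving queue <24>
3. op4 take() (pending, included), leaving queue <>
4. op3 take() → empty, leaving queue <>
with event 8 included (op4 responding at time 8), all real-time-consistent orders fail
sample order op1, op2, op3, op4 stalls at step 3 — op3 take() → empty has no legal effect
sample order op1, op2, op4, op3 stalls at step 3 — op4 take() → empty has no legal effect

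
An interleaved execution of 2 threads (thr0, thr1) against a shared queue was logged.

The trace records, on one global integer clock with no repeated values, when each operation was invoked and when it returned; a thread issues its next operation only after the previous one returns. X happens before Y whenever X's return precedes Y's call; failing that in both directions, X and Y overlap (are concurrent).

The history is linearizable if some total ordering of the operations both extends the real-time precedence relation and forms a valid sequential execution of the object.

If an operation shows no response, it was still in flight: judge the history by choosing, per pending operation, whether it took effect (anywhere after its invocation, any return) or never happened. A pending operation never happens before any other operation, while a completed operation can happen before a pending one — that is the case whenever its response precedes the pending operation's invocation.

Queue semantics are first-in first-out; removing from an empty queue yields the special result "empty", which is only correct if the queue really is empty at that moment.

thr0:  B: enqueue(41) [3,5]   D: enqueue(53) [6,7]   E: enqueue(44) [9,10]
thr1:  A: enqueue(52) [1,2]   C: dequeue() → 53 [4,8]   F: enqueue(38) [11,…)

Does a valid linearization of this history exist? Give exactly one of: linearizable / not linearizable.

prefix check: 1..7 passes, 1..8 fails once C's time-8 response joins
every one of the 3 real-time-consistent orders over 4 completed queue ops fails the sequential spec
sample order A, B, C, D stalls at step 3 — C dequeue() → 53 has no legal effect
sample order A, B, D, C stalls at step 4 — C dequeue() → 53 has no legal effect

not linearizable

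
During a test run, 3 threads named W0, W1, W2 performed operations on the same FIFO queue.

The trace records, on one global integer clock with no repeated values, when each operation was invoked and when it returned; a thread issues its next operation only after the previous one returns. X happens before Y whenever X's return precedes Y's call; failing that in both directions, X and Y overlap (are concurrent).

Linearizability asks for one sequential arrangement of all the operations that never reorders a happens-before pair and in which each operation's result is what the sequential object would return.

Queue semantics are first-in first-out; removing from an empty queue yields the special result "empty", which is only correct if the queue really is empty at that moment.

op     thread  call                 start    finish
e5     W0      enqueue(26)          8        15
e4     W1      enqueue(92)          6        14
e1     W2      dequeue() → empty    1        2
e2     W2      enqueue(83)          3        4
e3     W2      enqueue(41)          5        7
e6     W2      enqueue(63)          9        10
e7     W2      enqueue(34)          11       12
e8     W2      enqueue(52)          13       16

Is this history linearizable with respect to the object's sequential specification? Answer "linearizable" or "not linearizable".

linearizable

a witness: e1, e2, e3, e4, e5, e6, e7, e8
after step 1 (e1 dequeue() → empty): queue <>
after step 2 (e2 enqueue(83)): queue <83>
after step 3 (e3 enqueue(41)): queue <83,41>
after step 4 (e4 enqueue(92)): queue <83,41,92>
after step 5 (e5 enqueue(26)): queue <83,41,92,26>
after step 6 (e6 enqueue(63)): queue <83,41,92,26,63>
after step 7 (e7 enqueue(34)): queue <83,41,92,26,63,34>
after step 8 (e8 enqueue(52)): queue <83,41,92,26,63,34,52>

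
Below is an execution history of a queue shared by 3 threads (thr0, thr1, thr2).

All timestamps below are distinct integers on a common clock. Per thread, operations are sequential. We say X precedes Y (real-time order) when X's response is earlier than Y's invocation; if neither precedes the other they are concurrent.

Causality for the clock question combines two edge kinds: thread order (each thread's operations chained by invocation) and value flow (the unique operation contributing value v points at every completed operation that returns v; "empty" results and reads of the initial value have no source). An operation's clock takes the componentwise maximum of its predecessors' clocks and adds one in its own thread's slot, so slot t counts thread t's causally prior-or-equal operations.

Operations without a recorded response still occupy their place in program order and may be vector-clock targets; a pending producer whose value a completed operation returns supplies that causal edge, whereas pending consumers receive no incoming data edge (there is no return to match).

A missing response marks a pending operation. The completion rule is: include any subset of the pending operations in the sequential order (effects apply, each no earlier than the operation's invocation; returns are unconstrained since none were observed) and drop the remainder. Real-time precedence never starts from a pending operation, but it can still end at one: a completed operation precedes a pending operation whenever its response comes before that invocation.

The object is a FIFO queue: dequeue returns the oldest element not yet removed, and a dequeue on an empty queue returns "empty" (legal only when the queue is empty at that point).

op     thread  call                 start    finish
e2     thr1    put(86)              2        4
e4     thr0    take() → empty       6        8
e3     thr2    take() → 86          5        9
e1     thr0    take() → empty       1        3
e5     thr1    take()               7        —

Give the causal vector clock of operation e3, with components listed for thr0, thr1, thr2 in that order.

(0, 1, 1)

no predecessors for e2 (invoked 2): thr1 increments from zero → (0, 1, 0)
no predecessors for e1 (invoked 1): thr0 increments from zero → (1, 0, 0)
e3, invoked 5, takes VC(e2)=(0, 1, 0) under max, adds 1 for thr2 → (0, 1, 1)
e5, invoked 7, takes VC(e2)=(0, 1, 0) under max, adds 1 for thr1 → (0, 2, 0)
e4, invoked 6, takes VC(e1)=(1, 0, 0) under max, adds 1 for thr0 → (2, 0, 0)
target: VC(e3) = (0, 1, 1)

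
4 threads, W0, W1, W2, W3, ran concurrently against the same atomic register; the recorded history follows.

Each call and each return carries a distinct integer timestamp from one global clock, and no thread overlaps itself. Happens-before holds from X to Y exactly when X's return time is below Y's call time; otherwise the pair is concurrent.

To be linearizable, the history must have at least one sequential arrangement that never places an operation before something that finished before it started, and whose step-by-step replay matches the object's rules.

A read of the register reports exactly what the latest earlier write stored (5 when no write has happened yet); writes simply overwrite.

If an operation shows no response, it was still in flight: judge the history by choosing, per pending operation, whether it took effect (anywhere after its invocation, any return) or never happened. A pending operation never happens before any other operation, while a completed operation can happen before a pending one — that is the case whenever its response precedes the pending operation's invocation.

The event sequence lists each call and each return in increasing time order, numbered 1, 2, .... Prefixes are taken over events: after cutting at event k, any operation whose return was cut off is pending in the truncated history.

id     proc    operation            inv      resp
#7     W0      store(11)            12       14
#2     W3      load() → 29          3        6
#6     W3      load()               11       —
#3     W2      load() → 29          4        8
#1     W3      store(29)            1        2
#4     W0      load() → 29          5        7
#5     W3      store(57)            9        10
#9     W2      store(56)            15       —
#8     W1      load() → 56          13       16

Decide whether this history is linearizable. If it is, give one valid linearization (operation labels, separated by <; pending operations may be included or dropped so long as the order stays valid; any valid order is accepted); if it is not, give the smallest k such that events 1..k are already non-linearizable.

linearizable — witness: #1 < #2 < #3 < #4 < #5 < #6 < #7 < #9 < #8

step 1: #1 store(29) — value 29
step 2: #2 load() → 29 — value 29
step 3: #3 load() → 29 — value 29
step 4: #4 load() → 29 — value 29
step 5: #5 store(57) — value 57
step 6: #6 load() (pending, included) — value 57
step 7: #7 store(11) — value 11
step 8: #9 store(56) (pending, included) — value 56
step 9: #8 load() → 56 — value 56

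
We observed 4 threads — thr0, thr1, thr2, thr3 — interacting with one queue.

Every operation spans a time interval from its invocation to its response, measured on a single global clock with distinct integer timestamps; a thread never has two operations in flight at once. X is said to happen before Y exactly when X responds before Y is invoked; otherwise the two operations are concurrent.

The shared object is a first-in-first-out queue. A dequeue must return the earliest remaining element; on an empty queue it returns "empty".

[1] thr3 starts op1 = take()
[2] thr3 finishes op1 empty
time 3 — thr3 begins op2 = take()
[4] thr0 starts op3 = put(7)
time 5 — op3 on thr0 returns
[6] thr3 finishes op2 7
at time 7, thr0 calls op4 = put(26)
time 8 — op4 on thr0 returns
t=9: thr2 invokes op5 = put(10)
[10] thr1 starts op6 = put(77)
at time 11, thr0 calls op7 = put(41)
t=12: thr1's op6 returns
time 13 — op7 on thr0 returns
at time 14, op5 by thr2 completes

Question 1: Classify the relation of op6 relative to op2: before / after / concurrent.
Answer: after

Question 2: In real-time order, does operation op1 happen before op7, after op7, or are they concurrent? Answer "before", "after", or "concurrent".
Answer: before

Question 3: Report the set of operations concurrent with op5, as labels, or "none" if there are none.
Answer: op6, op7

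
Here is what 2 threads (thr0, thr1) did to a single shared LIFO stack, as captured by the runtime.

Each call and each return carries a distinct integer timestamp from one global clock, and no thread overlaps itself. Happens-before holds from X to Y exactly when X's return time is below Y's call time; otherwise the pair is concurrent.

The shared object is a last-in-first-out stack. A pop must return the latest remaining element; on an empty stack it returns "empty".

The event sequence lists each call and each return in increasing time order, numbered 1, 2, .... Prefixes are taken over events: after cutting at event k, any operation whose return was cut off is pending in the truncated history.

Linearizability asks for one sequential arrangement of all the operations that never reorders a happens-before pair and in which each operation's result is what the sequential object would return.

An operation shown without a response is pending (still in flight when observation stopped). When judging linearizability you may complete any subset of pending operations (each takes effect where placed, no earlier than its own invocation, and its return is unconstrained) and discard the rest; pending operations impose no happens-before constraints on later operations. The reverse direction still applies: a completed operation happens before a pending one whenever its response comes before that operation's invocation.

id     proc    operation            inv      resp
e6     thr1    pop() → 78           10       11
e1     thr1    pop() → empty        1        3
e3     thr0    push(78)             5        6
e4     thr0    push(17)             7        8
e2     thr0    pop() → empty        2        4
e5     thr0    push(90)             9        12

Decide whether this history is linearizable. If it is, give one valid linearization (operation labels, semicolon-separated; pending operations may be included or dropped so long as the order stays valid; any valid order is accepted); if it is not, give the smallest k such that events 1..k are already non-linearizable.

events 1..10 are fine; event 11 — the response of e6 at time 11 — makes the prefix non-linearizable
real-time-consistent orders of the 5 completed operations: 2 — all fail the LIFO stack replay
completion choices over the 1 pending operation (e5) were checked; none helps
one such order, e1, e2, e3, e4, e6 (pending dropped), breaks at step 5 where e6 pop() → 78 is illegal
one such order, e2, e1, e3, e4, e6 (pending dropped), breaks at step 5 where e6 pop() → 78 is illegal

not linearizable — minimal violating prefix: 11 events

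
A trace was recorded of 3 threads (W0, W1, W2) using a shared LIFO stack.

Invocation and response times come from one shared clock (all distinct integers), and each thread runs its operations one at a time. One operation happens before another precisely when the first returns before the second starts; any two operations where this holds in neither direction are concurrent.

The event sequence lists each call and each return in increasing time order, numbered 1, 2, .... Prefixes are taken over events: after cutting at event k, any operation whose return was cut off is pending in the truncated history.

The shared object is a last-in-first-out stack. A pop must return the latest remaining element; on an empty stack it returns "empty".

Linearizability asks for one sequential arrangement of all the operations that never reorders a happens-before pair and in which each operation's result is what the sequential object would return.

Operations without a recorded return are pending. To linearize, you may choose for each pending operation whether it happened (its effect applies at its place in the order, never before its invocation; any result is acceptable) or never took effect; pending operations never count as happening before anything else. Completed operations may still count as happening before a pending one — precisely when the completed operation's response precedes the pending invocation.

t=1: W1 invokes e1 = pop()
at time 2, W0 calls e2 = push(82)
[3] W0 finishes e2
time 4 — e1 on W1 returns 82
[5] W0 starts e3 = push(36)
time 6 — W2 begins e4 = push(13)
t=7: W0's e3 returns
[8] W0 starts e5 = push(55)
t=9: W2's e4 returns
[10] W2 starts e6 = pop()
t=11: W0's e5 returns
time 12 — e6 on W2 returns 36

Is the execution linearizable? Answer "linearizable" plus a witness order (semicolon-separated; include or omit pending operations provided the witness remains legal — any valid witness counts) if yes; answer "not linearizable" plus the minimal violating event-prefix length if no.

1. e2 push(82), leaving stack <82>
2. e1 pop() → 82, leaving stack <>
3. e4 push(13), leaving stack <13>
4. e3 push(36), leaving stack <13,36>
5. e6 pop() → 36, leaving stack <13>
6. e5 push(55), leaving stack <13,55>

linearizable — witness: e2; e1; e4; e3; e6; e5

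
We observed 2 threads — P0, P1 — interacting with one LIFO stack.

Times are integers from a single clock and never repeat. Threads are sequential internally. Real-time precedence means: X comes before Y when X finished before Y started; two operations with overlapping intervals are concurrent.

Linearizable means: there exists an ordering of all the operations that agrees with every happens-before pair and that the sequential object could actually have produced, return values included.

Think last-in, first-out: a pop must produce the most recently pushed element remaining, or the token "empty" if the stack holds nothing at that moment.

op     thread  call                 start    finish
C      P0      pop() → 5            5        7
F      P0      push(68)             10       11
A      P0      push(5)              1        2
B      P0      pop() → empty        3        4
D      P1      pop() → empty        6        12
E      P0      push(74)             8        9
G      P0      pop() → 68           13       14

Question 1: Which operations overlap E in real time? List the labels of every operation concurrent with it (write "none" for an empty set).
Answer: D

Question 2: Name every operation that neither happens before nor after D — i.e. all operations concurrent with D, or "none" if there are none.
Answer: C, E, F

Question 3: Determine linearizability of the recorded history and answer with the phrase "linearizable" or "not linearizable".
not linearizable

through event 3 a valid linearization exists; event 4 (B responding at time 4) ends that
the completed operations (2 total) allow one real-time order; the LIFO stack replay rejects it
e.g. A, B: illegal at step 2, since B pop() → empty cannot apply there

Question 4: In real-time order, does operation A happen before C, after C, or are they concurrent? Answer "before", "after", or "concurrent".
Answer: before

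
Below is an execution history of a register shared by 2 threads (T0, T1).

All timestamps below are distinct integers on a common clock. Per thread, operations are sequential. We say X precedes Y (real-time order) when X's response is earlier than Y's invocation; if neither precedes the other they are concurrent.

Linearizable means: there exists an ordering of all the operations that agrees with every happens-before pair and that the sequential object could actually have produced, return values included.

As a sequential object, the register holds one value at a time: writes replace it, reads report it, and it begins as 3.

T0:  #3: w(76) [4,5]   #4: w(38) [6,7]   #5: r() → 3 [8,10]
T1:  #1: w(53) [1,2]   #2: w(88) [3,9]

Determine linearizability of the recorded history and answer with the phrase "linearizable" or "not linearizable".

not linearizable

cut after 9 events: linearizable; cut after 10 events (#5 responds, time 10): not linearizable
real-time-consistent orders of the 5 completed operations: 4 — all fail the register replay
take #1, #2, #3, #4, #5: step 5 already fails, because #5 r() → 3 cannot occur there
take #1, #3, #2, #4, #5: step 5 already fails, because #5 r() → 3 cannot occur there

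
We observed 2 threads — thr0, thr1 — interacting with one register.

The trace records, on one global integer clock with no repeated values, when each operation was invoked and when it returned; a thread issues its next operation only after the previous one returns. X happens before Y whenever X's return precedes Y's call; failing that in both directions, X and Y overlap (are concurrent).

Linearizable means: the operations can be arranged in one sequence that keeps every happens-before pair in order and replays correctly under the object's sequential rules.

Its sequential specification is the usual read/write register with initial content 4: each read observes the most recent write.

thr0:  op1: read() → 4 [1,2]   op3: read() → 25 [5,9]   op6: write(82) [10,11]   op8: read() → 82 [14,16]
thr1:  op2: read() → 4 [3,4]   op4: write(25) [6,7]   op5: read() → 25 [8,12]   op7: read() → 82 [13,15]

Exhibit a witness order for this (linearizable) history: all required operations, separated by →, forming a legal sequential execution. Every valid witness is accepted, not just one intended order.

op1 → op2 → op4 → op3 → op5 → op6 → op7 → op8

after step 1 (op1 read() → 4): value 4
after step 2 (op2 read() → 4): value 4
after step 3 (op4 write(25)): value 25
after step 4 (op3 read() → 25): value 25
after step 5 (op5 read() → 25): value 25
after step 6 (op6 write(82)): value 82
after step 7 (op7 read() → 82): value 82
after step 8 (op8 read() → 82): value 82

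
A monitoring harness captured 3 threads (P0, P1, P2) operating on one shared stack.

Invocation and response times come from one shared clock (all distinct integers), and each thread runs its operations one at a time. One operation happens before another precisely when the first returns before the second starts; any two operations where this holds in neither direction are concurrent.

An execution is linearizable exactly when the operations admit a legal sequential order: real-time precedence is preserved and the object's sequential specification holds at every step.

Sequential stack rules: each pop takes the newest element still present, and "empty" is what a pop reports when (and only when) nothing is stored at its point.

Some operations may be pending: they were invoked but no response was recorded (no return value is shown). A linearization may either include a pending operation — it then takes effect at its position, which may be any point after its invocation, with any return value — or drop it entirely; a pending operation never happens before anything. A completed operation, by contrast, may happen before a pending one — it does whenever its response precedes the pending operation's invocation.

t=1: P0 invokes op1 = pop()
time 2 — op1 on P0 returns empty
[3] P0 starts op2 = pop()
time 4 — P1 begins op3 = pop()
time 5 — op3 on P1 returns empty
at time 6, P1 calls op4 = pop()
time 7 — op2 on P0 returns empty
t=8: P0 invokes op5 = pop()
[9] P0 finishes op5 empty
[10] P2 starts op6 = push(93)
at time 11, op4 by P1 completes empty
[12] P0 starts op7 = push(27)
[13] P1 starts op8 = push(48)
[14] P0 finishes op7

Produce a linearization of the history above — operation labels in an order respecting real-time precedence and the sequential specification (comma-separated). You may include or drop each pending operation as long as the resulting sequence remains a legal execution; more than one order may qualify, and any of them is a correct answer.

op1, op2, op3, op4, op5, op6, op7

1. op1 pop() → empty, leaving stack <>
2. op2 pop() → empty, leaving stack <>
3. op3 pop() → empty, leaving stack <>
4. op4 pop() → empty, leaving stack <>
5. op5 pop() → empty, leaving stack <>
6. op6 push(93) (pending, included), leaving stack <93>
7. op7 push(27), leaving stack <93,27>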